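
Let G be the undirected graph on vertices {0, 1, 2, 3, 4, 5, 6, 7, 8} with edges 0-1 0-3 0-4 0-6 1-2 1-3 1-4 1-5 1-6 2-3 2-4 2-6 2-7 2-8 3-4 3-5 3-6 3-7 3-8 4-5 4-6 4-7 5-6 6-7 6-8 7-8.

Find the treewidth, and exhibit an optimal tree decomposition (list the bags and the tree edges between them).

Treewidth 4.
One optimal decomposition is:
Bags: B1 = {1, 3, 4, 5, 6}  B2 = {1, 2, 3, 4, 6}  B3 = {0, 1, 3, 4, 6}  B4 = {2, 3, 4, 6, 7}  B5 = {2, 3, 6, 7, 8}
Tree: B1–B2, B1–B3, B2–B4, B4–B5

The largest bag has 5 vertices, giving width 4; this decomposition certifies tw(G) ≤ 4. For the lower bound, the 5 vertices {2, 3, 6, 7, 8} are pairwise adjacent, and any tree decomposition puts a clique entirely inside one bag — forcing width ≥ 4. Therefore the treewidth is 4.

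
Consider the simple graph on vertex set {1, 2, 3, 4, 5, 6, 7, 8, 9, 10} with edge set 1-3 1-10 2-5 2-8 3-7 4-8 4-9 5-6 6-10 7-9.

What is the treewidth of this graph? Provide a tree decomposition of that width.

Treewidth 2.
Bags: B1 = {2, 4, 8}  B2 = {2, 4, 5}  B3 = {4, 5, 6}  B4 = {4, 6, 10}  B5 = {1, 4, 10}  B6 = {1, 3, 4}  B7 = {3, 4, 7}  B8 = {4, 7, 9}
Tree: B1–B2, B2–B3, B3–B4, B4–B5, B5–B6, B6–B7, B7–B8

The largest bag has 3 vertices, giving width 2; this decomposition certifies tw(G) ≤ 2. Since 4–8–2–5–6–10–1–3–7–9–4 is a cycle in G, G is not acyclic. Forests are exactly the graphs of treewidth ≤ 1, so tw(G) ≥ 2. Therefore the treewidth is 2.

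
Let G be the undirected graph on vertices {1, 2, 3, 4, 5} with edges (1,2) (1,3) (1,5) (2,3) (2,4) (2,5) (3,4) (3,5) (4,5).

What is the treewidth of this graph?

3

A width-3 tree decomposition is:
Bags: B1 = {2, 3, 4, 5}  B2 = {1, 2, 3, 5}
Tree: B1–B2
Each bag holds 4 vertices, so the decomposition has width 3, which upper-bounds the treewidth. Conversely, {1, 2, 3, 5} is a clique of size 4, and the vertices of any clique must share a bag in every tree decomposition; so some bag has ≥ 4 vertices and tw(G) ≥ 3. The upper and lower bounds meet at 3, so that is the treewidth.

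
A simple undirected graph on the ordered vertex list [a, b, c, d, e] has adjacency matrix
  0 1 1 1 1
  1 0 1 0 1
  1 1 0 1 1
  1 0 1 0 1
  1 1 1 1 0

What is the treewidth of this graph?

A width-3 tree decomposition is:
Bags: B1 = {a, c, d, e}  B2 = {a, b, c, e}
Tree: B1–B2
The largest bag has 4 vertices, giving width 3; this decomposition certifies tw(G) ≤ 3. Conversely, {a, c, d, e} is a clique of size 4, and the vertices of any clique must share a bag in every tree decomposition; so some bag has ≥ 4 vertices and tw(G) ≥ 3. The upper and lower bounds meet at 3, so that is the treewidth.

3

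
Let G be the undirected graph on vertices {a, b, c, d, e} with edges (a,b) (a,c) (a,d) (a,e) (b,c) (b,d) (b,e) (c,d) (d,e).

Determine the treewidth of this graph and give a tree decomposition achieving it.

Treewidth 3.
Bags: B1 = {a, b, d, e}  B2 = {a, b, c, d}
Tree: B1–B2

The largest bag has 4 vertices, giving width 3; this decomposition certifies tw(G) ≤ 3. Conversely, {a, b, d, e} is a clique of size 4, and the vertices of any clique must share a bag in every tree decomposition; so some bag has ≥ 4 vertices and tw(G) ≥ 3. Combining the bounds, tw(G) = 3.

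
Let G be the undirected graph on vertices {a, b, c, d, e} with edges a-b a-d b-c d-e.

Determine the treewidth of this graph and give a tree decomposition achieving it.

Treewidth 1.
Bags: B1 = {d, e}  B2 = {a, d}  B3 = {a, b}  B4 = {b, c}
Tree: B1–B2, B2–B3, B3–B4

The largest bag has 2 vertices, giving width 1; this decomposition certifies tw(G) ≤ 1. G has an edge, so its treewidth is at least 1. Therefore the treewidth is 1.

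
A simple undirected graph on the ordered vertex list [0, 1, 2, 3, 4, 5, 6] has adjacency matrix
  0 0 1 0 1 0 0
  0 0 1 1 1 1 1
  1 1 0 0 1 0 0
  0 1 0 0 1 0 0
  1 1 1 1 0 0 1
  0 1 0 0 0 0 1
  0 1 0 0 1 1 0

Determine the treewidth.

A width-2 tree decomposition is:
Bags: B1 = {1, 2, 4}  B2 = {1, 3, 4}  B3 = {1, 4, 6}  B4 = {0, 2, 4}  B5 = {1, 5, 6}
Tree: B1–B2, B1–B3, B1–B4, B3–B5
The largest bag has 3 vertices, giving width 2; this decomposition certifies tw(G) ≤ 2. For the lower bound, the 3 vertices {0, 2, 4} are pairwise adjacent, and any tree decomposition puts a clique entirely inside one bag — forcing width ≥ 2. The upper and lower bounds meet at 2, so that is the treewidth.

2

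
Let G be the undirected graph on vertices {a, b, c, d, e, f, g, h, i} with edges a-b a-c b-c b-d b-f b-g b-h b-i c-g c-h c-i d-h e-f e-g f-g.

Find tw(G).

A width-2 tree decomposition is:
Bags: B1 = {b, c, g}  B2 = {a, b, c}  B3 = {b, c, h}  B4 = {b, c, i}  B5 = {b, f, g}  B6 = {b, d, h}  B7 = {e, f, g}
Tree: B1–B2, B1–B3, B2–B4, B1–B5, B3–B6, B5–B7
Each bag holds 3 vertices, so the decomposition has width 2, which upper-bounds the treewidth. Conversely, {e, f, g} is a clique of size 3, and the vertices of any clique must share a bag in every tree decomposition; so some bag has ≥ 3 vertices and tw(G) ≥ 2. Combining the bounds, tw(G) = 2.

2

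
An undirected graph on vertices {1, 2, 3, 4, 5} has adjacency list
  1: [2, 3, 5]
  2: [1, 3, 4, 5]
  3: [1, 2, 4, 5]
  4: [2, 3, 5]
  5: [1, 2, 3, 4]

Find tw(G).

A width-3 tree decomposition is:
Bags: B1 = {2, 3, 4, 5}  B2 = {1, 2, 3, 5}
Tree: B1–B2
The largest bag has 4 vertices, giving width 3; this decomposition certifies tw(G) ≤ 3. On the other hand G contains the 4-clique {1, 2, 3, 5}. A clique must lie in a single bag of any decomposition, so no decomposition can have width below 3. Combining the bounds, tw(G) = 3.

3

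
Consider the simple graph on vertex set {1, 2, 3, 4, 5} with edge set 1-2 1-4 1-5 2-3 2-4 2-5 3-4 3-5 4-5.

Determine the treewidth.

A width-3 tree decomposition is:
Bags: B1 = {2, 3, 4, 5}  B2 = {1, 2, 4, 5}
Tree: B1–B2
The largest bag has 4 vertices, giving width 3; this decomposition certifies tw(G) ≤ 3. For the lower bound, the 4 vertices {1, 2, 4, 5} are pairwise adjacent, and any tree decomposition puts a clique entirely inside one bag — forcing width ≥ 3. Hence tw(G) = 3 exactly.

3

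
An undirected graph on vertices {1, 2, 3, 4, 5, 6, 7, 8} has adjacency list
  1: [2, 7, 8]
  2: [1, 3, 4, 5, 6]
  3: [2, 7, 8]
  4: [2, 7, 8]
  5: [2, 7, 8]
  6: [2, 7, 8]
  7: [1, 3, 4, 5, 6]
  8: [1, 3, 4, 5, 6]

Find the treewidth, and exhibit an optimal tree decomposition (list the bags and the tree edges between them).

Treewidth 3.
Bags: B1 = {2, 4, 7, 8}  B2 = {2, 5, 7, 8}  B3 = {2, 6, 7, 8}  B4 = {1, 2, 7, 8}  B5 = {2, 3, 7, 8}
Tree: B1–B2, B2–B3, B3–B4, B4–B5

The largest bag has 4 vertices, giving width 3; this decomposition certifies tw(G) ≤ 3. For the lower bound: the 4 vertex sets {4,8}, {5,7}, {2}, {6} are disjoint, each induces a connected subgraph, and every pair is joined by at least one edge of G. Contracting each set to a single vertex therefore yields K_{4} as a minor, and since treewidth is minor-monotone, tw(G) ≥ tw(K_{4}) = 3. The upper and lower bounds meet at 3, so that is the treewidth.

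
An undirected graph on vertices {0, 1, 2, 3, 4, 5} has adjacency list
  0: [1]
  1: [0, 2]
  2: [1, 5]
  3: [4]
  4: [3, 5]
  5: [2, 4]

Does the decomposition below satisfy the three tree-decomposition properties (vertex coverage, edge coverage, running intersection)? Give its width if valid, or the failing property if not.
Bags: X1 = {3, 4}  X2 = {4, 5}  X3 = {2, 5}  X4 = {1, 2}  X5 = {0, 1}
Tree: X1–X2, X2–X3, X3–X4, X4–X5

Checking the three conditions: (i) the bags cover all of {0, 1, 2, 3, 4, 5}; (ii) for each edge, some bag contains both endpoints; (iii) the bags containing any fixed vertex form a subtree. All hold, so the decomposition is valid with width 2 − 1 = 1.

Yes; width 1.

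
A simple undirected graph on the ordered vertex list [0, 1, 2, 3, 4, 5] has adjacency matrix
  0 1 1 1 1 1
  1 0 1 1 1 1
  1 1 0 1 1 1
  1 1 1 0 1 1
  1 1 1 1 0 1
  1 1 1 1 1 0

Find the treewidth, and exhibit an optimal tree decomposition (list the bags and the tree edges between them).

A single bag containing all 6 vertices is trivially a valid decomposition of width 5. Conversely, {0, 1, 2, 3, 4, 5} is a clique of size 6, and the vertices of any clique must share a bag in every tree decomposition; so some bag has ≥ 6 vertices and tw(G) ≥ 5. Therefore the treewidth is 5.

Treewidth 5.
Bags: B1 = {0, 1, 2, 3, 4, 5}
Tree: (single bag)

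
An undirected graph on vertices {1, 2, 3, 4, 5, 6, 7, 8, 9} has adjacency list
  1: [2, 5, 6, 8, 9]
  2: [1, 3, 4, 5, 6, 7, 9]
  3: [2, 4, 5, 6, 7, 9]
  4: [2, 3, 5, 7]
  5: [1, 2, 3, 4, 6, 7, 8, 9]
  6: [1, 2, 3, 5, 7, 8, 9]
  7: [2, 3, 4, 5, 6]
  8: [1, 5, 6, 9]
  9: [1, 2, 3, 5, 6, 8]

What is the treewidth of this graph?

A width-4 tree decomposition is:
Bags: B1 = {2, 3, 4, 5, 7}  B2 = {2, 3, 5, 6, 7}  B3 = {2, 3, 5, 6, 9}  B4 = {1, 2, 5, 6, 9}  B5 = {1, 5, 6, 8, 9}
Tree: B1–B2, B2–B3, B3–B4, B4–B5
Every bag has size at most 5, so the width is 5 − 1 = 4 and tw(G) ≤ 4. For the lower bound, the 5 vertices {1, 5, 6, 8, 9} are pairwise adjacent, and any tree decomposition puts a clique entirely inside one bag — forcing width ≥ 4. Therefore the treewidth is 4.

4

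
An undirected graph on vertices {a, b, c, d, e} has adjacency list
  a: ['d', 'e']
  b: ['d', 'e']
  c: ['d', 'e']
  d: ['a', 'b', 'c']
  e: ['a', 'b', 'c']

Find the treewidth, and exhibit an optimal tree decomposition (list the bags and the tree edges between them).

Each bag holds 3 vertices, so the decomposition has width 2, which upper-bounds the treewidth. Since b–e–c–d–b is a cycle in G, G is not acyclic. Forests are exactly the graphs of treewidth ≤ 1, so tw(G) ≥ 2. Therefore the treewidth is 2.

Treewidth 2.
Bags: B1 = {b, d, e}  B2 = {c, d, e}  B3 = {a, d, e}
Tree: B1–B2, B2–B3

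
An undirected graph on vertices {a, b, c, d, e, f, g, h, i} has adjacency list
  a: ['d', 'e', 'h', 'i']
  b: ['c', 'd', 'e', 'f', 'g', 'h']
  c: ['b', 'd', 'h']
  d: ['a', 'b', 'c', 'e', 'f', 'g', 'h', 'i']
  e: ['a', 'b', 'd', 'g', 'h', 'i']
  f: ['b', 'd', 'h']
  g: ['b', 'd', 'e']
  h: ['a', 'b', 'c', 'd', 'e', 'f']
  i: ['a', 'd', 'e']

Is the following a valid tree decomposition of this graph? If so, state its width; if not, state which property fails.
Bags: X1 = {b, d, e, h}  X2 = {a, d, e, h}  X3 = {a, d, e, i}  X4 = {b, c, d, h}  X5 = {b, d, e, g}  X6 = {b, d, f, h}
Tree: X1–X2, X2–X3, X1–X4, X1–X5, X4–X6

Vertex coverage: the bags together contain {a, b, c, d, e, f, g, h, i}, the full vertex set. Edge coverage: each edge of G has both endpoints in at least one bag. Running intersection: for every vertex, the bags containing it form a connected subtree. All three properties hold, so this is a valid tree decomposition of width max|bag| − 1 = 3, and hence tw(G) ≤ 3.

Yes; width 3.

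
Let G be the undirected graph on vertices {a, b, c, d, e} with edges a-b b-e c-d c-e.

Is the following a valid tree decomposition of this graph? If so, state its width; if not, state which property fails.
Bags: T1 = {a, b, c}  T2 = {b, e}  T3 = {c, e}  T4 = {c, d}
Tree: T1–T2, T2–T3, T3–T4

A tree decomposition must satisfy three properties: every vertex lies in some bag; for every edge, both endpoints lie together in some bag; and for every vertex, the bags containing it form a connected subtree. Here bags containing vertex c are not connected in the tree, so the decomposition is invalid.

No — bags containing vertex c are not connected in the tree.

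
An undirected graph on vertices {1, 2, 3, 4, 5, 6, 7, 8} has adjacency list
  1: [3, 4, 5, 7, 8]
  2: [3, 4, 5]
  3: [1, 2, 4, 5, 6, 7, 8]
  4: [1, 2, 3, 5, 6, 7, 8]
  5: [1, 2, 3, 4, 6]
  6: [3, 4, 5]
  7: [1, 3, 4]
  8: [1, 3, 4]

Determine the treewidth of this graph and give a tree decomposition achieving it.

Treewidth 3.
Bags: B1 = {1, 3, 4, 7}  B2 = {1, 3, 4, 5}  B3 = {1, 3, 4, 8}  B4 = {2, 3, 4, 5}  B5 = {3, 4, 5, 6}
Tree: B1–B2, B1–B3, B2–B4, B4–B5

The largest bag has 4 vertices, giving width 3; this decomposition certifies tw(G) ≤ 3. Conversely, {1, 3, 4, 8} is a clique of size 4, and the vertices of any clique must share a bag in every tree decomposition; so some bag has ≥ 4 vertices and tw(G) ≥ 3. Therefore the treewidth is 3.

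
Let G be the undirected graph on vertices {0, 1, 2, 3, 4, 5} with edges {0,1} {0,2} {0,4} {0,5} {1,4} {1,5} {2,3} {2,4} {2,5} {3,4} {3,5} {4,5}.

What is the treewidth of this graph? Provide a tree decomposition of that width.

Each bag holds 4 vertices, so the decomposition has width 3, which upper-bounds the treewidth. On the other hand G contains the 4-clique {0, 1, 4, 5}. A clique must lie in a single bag of any decomposition, so no decomposition can have width below 3. The upper and lower bounds meet at 3, so that is the treewidth.

Treewidth 3.
One optimal decomposition is:
Bags: B1 = {2, 3, 4, 5}  B2 = {0, 2, 4, 5}  B3 = {0, 1, 4, 5}
Tree: B1–B2, B2–B3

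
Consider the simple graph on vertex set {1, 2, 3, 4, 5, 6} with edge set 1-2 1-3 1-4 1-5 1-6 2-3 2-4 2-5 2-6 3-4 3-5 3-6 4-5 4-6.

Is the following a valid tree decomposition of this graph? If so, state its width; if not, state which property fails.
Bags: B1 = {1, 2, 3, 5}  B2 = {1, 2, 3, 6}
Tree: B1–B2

A tree decomposition must satisfy three properties: every vertex lies in some bag; for every edge, both endpoints lie together in some bag; and for every vertex, the bags containing it form a connected subtree. Here vertex 4 appears in no bag, so the decomposition is invalid.

No — vertex 4 appears in no bag.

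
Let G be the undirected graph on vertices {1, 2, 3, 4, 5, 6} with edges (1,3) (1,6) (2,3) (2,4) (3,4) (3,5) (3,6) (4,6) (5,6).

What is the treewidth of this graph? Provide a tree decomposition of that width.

Treewidth 2.
One such decomposition:
Bags: B1 = {2, 3, 4}  B2 = {3, 4, 6}  B3 = {1, 3, 6}  B4 = {3, 5, 6}
Tree: B1–B2, B2–B3, B2–B4

Every bag has size at most 3, so the width is 3 − 1 = 2 and tw(G) ≤ 2. Conversely, {2, 3, 4} is a clique of size 3, and the vertices of any clique must share a bag in every tree decomposition; so some bag has ≥ 3 vertices and tw(G) ≥ 2. Hence tw(G) = 2 exactly.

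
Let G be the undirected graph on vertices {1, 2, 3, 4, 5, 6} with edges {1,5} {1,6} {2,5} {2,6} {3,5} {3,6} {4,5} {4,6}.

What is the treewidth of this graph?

2

A width-2 tree decomposition is:
Bags: B1 = {2, 5, 6}  B2 = {3, 5, 6}  B3 = {4, 5, 6}  B4 = {1, 5, 6}
Tree: B1–B2, B2–B3, B3–B4
The largest bag has 3 vertices, giving width 2; this decomposition certifies tw(G) ≤ 2. Since 2–5–3–6–2 is a cycle in G, G is not acyclic. Forests are exactly the graphs of treewidth ≤ 1, so tw(G) ≥ 2. Hence tw(G) = 2 exactly.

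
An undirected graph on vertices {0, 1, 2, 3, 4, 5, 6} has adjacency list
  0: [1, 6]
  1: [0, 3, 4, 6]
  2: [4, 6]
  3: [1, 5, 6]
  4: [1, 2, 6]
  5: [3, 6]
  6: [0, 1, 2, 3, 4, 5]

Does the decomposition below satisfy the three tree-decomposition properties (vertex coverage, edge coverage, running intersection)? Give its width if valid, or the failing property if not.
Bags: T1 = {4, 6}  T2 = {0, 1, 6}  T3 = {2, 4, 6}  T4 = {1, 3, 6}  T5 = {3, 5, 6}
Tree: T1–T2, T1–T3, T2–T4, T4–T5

A tree decomposition must satisfy three properties: every vertex lies in some bag; for every edge, both endpoints lie together in some bag; and for every vertex, the bags containing it form a connected subtree. Here edge (1,4) lies in no bag, so the decomposition is invalid.

No — edge (1,4) lies in no bag.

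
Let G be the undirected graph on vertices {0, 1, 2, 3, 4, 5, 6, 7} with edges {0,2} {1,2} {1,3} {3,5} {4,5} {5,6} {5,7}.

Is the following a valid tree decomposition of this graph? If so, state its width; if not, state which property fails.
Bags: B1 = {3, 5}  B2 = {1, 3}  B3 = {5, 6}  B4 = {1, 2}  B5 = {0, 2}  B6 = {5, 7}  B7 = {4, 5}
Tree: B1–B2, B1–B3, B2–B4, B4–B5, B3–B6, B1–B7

Yes; width 1.

Checking the three conditions: (i) the bags cover all of {0, 1, 2, 3, 4, 5, 6, 7}; (ii) for each edge, some bag contains both endpoints; (iii) the bags containing any fixed vertex form a subtree. All hold, so the decomposition is valid with width 2 − 1 = 1.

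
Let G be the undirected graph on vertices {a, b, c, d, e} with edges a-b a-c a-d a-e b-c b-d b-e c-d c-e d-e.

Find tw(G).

4

A width-4 tree decomposition is:
Bags: B1 = {a, b, c, d, e}
Tree: (single bag)
With just one bag of size 5, the width is 5 − 1 = 4, so tw(G) ≤ 4. For the lower bound, the 5 vertices {a, b, c, d, e} are pairwise adjacent, and any tree decomposition puts a clique entirely inside one bag — forcing width ≥ 4. Therefore the treewidth is 4.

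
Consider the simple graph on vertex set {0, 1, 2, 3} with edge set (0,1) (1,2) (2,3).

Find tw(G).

1

A width-1 tree decomposition is:
Bags: B1 = {0, 1}  B2 = {1, 2}  B3 = {2, 3}
Tree: B1–B2, B2–B3
Each bag holds 2 vertices, so the decomposition has width 1, which upper-bounds the treewidth. Any graph with an edge has treewidth ≥ 1, and G has the edge 0–1. The upper and lower bounds meet at 1, so that is the treewidth.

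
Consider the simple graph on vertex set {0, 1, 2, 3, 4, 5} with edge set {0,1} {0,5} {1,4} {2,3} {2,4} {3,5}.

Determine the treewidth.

A width-2 tree decomposition is:
Bags: B1 = {0, 1, 5}  B2 = {1, 4, 5}  B3 = {2, 4, 5}  B4 = {2, 3, 5}
Tree: B1–B2, B2–B3, B3–B4
Every bag has size at most 3, so the width is 3 − 1 = 2 and tw(G) ≤ 2. The edges 5–0–1–4–2–3–5 form a cycle, so G is not a tree and its treewidth is at least 2. Hence tw(G) = 2 exactly.

2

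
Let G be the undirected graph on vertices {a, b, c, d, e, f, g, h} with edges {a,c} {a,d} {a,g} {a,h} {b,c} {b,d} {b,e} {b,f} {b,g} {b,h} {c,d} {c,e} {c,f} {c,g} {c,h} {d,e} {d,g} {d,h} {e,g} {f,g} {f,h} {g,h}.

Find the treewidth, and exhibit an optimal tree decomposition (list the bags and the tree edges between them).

Each bag holds 5 vertices, so the decomposition has width 4, which upper-bounds the treewidth. For the lower bound, the 5 vertices {b, c, d, e, g} are pairwise adjacent, and any tree decomposition puts a clique entirely inside one bag — forcing width ≥ 4. Hence tw(G) = 4 exactly.

Treewidth 4.
One such decomposition:
Bags: B1 = {a, c, d, g, h}  B2 = {b, c, d, g, h}  B3 = {b, c, f, g, h}  B4 = {b, c, d, e, g}
Tree: B1–B2, B2–B3, B2–B4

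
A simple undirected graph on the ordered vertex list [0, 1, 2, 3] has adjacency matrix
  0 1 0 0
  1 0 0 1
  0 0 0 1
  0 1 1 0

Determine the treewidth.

A width-1 tree decomposition is:
Bags: B1 = {2, 3}  B2 = {1, 3}  B3 = {0, 1}
Tree: B1–B2, B2–B3
Every bag has size at most 2, so the width is 2 − 1 = 1 and tw(G) ≤ 1. Since G has at least one edge (e.g. 2–3), it is not an edgeless graph, so tw(G) ≥ 1. Hence tw(G) = 1 exactly.

1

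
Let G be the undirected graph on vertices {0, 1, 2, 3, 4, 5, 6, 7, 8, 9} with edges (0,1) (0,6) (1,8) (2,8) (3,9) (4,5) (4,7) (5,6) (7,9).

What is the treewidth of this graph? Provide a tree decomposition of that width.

Treewidth 1.
Bags: B1 = {2, 8}  B2 = {1, 8}  B3 = {0, 1}  B4 = {0, 6}  B5 = {5, 6}  B6 = {4, 5}  B7 = {4, 7}  B8 = {7, 9}  B9 = {3, 9}
Tree: B1–B2, B2–B3, B3–B4, B4–B5, B5–B6, B6–B7, B7–B8, B8–B9

The largest bag has 2 vertices, giving width 1; this decomposition certifies tw(G) ≤ 1. G has an edge, so its treewidth is at least 1. Combining the bounds, tw(G) = 1.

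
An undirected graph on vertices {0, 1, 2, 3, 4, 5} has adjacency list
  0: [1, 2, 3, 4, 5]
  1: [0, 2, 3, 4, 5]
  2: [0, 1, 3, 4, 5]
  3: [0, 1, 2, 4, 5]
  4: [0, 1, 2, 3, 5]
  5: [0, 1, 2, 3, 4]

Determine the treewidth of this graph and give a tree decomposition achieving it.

A single bag containing all 6 vertices is trivially a valid decomposition of width 5. Conversely, {0, 1, 2, 3, 4, 5} is a clique of size 6, and the vertices of any clique must share a bag in every tree decomposition; so some bag has ≥ 6 vertices and tw(G) ≥ 5. Hence tw(G) = 5 exactly.

Treewidth 5.
Bags: B1 = {0, 1, 2, 3, 4, 5}
Tree: (single bag)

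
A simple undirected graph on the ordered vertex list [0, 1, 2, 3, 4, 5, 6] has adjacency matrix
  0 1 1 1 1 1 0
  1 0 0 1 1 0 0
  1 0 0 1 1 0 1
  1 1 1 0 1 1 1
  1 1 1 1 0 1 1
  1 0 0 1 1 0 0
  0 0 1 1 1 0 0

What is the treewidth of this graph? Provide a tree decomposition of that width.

Treewidth 3.
One optimal decomposition is:
Bags: B1 = {0, 2, 3, 4}  B2 = {2, 3, 4, 6}  B3 = {0, 3, 4, 5}  B4 = {0, 1, 3, 4}
Tree: B1–B2, B1–B3, B1–B4

The largest bag has 4 vertices, giving width 3; this decomposition certifies tw(G) ≤ 3. For the lower bound, the 4 vertices {0, 1, 3, 4} are pairwise adjacent, and any tree decomposition puts a clique entirely inside one bag — forcing width ≥ 3. Combining the bounds, tw(G) = 3.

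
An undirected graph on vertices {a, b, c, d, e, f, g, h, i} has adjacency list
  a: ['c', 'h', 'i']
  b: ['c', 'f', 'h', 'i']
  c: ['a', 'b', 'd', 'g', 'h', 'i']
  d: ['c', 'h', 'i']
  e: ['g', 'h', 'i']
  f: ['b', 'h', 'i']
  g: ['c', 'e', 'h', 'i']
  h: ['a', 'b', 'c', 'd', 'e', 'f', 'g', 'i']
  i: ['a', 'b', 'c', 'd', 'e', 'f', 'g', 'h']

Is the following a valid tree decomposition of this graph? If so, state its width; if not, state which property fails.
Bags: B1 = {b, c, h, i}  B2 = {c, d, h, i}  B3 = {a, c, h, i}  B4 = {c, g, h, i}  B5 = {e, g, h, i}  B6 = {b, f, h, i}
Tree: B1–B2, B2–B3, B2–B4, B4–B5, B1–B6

Yes; width 3.

Vertex coverage: the bags together contain {a, b, c, d, e, f, g, h, i}, the full vertex set. Edge coverage: each edge of G has both endpoints in at least one bag. Running intersection: for every vertex, the bags containing it form a connected subtree. All three properties hold, so this is a valid tree decomposition of width max|bag| − 1 = 3, and hence tw(G) ≤ 3.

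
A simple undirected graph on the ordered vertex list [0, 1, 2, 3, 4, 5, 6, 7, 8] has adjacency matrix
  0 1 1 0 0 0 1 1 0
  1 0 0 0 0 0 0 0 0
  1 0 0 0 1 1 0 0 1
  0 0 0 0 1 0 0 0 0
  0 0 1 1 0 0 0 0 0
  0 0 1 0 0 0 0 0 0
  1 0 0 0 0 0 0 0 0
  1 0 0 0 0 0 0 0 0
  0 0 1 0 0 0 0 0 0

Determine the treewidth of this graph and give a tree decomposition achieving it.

Every bag has size at most 2, so the width is 2 − 1 = 1 and tw(G) ≤ 1. Any graph with an edge has treewidth ≥ 1, and G has the edge 1–0. The upper and lower bounds meet at 1, so that is the treewidth.

Treewidth 1.
One optimal decomposition is:
Bags: B1 = {0, 1}  B2 = {0, 2}  B3 = {0, 6}  B4 = {0, 7}  B5 = {2, 4}  B6 = {2, 5}  B7 = {3, 4}  B8 = {2, 8}
Tree: B1–B2, B2–B3, B3–B4, B2–B5, B2–B6, B5–B7, B6–B8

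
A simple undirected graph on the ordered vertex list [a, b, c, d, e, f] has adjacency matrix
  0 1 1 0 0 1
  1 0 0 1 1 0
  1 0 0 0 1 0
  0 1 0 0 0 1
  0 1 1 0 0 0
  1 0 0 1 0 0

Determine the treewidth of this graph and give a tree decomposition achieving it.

Treewidth 2.
One optimal decomposition is:
Bags: B1 = {b, c, e}  B2 = {a, b, c}  B3 = {a, b, d}  B4 = {a, d, f}
Tree: B1–B2, B2–B3, B3–B4

The largest bag has 3 vertices, giving width 2; this decomposition certifies tw(G) ≤ 2. For the lower bound, G contains the cycle e–c–a–b–e, so G is not a forest; only forests have treewidth ≤ 1, hence tw(G) ≥ 2. Combining the bounds, tw(G) = 2.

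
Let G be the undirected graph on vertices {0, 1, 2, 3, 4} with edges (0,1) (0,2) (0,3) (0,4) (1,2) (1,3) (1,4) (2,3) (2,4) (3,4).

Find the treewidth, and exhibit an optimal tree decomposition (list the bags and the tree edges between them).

Treewidth 4.
One such decomposition:
Bags: B1 = {0, 1, 2, 3, 4}
Tree: (single bag)

With just one bag of size 5, the width is 5 − 1 = 4, so tw(G) ≤ 4. Conversely, {0, 1, 2, 3, 4} is a clique of size 5, and the vertices of any clique must share a bag in every tree decomposition; so some bag has ≥ 5 vertices and tw(G) ≥ 4. Therefore the treewidth is 4.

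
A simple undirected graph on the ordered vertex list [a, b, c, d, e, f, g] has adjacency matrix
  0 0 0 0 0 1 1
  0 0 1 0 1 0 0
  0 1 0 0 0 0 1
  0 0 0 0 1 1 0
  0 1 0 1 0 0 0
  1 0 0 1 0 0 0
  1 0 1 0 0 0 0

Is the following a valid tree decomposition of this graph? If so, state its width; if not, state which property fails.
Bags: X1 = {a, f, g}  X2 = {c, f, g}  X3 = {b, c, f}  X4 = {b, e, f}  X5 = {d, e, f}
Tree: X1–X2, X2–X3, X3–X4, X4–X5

Yes; width 2.

Checking the three conditions: (i) the bags cover all of {a, b, c, d, e, f, g}; (ii) for each edge, some bag contains both endpoints; (iii) the bags containing any fixed vertex form a subtree. All hold, so the decomposition is valid with width 3 − 1 = 2.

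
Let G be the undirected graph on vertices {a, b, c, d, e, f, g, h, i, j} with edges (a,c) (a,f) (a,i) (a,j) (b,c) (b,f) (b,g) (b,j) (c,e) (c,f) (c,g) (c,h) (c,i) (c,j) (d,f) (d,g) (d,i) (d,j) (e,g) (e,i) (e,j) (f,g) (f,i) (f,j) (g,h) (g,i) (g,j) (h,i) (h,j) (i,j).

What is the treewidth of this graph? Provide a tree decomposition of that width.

Treewidth 4.
One such decomposition:
Bags: B1 = {c, f, g, i, j}  B2 = {b, c, f, g, j}  B3 = {c, e, g, i, j}  B4 = {c, g, h, i, j}  B5 = {a, c, f, i, j}  B6 = {d, f, g, i, j}
Tree: B1–B2, B1–B3, B1–B4, B1–B5, B1–B6

Every bag has size at most 5, so the width is 5 − 1 = 4 and tw(G) ≤ 4. Conversely, {b, c, f, g, j} is a clique of size 5, and the vertices of any clique must share a bag in every tree decomposition; so some bag has ≥ 5 vertices and tw(G) ≥ 4. Therefore the treewidth is 4.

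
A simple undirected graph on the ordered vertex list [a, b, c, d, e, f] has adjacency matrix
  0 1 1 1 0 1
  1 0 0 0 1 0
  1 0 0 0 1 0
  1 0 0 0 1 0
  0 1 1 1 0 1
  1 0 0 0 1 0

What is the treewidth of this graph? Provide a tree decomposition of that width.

Treewidth 2.
Bags: B1 = {a, e, f}  B2 = {a, c, e}  B3 = {a, d, e}  B4 = {a, b, e}
Tree: B1–B2, B2–B3, B3–B4

Each bag holds 3 vertices, so the decomposition has width 2, which upper-bounds the treewidth. For the lower bound, G contains the cycle f–a–c–e–f, so G is not a forest; only forests have treewidth ≤ 1, hence tw(G) ≥ 2. Therefore the treewidth is 2.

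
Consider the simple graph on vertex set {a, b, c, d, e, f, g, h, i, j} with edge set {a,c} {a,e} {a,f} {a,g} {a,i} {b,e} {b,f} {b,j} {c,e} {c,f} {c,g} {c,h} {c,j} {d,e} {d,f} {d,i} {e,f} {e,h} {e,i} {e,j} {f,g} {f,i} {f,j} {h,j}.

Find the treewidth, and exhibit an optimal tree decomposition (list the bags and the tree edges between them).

Treewidth 3.
One optimal decomposition is:
Bags: B1 = {a, c, e, f}  B2 = {a, e, f, i}  B3 = {c, e, f, j}  B4 = {c, e, h, j}  B5 = {d, e, f, i}  B6 = {a, c, f, g}  B7 = {b, e, f, j}
Tree: B1–B2, B1–B3, B3–B4, B2–B5, B1–B6, B3–B7

The largest bag has 4 vertices, giving width 3; this decomposition certifies tw(G) ≤ 3. Conversely, {c, e, h, j} is a clique of size 4, and the vertices of any clique must share a bag in every tree decomposition; so some bag has ≥ 4 vertices and tw(G) ≥ 3. Combining the bounds, tw(G) = 3.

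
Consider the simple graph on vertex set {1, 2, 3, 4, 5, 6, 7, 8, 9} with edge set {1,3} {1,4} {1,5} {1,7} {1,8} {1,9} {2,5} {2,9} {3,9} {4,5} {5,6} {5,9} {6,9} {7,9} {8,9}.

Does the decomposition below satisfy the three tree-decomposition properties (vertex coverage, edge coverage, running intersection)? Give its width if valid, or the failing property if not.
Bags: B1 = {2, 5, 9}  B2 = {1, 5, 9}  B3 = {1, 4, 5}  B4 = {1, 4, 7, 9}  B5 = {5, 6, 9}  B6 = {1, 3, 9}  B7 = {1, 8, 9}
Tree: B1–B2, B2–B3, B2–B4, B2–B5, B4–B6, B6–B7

A tree decomposition must satisfy three properties: every vertex lies in some bag; for every edge, both endpoints lie together in some bag; and for every vertex, the bags containing it form a connected subtree. Here bags containing vertex 4 are not connected in the tree, so the decomposition is invalid.

No — bags containing vertex 4 are not connected in the tree.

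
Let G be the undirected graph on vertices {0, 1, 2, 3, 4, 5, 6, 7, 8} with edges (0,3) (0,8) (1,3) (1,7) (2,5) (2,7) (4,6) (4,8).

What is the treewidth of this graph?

A width-1 tree decomposition is:
Bags: B1 = {2, 5}  B2 = {2, 7}  B3 = {1, 7}  B4 = {1, 3}  B5 = {0, 3}  B6 = {0, 8}  B7 = {4, 8}  B8 = {4, 6}
Tree: B1–B2, B2–B3, B3–B4, B4–B5, B5–B6, B6–B7, B7–B8
Every bag has size at most 2, so the width is 2 − 1 = 1 and tw(G) ≤ 1. Since G has at least one edge (e.g. 5–2), it is not an edgeless graph, so tw(G) ≥ 1. The upper and lower bounds meet at 1, so that is the treewidth.

1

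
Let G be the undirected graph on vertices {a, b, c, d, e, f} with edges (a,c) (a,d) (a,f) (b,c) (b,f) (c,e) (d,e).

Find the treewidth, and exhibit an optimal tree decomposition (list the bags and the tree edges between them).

Every bag has size at most 3, so the width is 3 − 1 = 2 and tw(G) ≤ 2. Since b–f–a–c–b is a cycle in G, G is not acyclic. Forests are exactly the graphs of treewidth ≤ 1, so tw(G) ≥ 2. Hence tw(G) = 2 exactly.

Treewidth 2.
One optimal decomposition is:
Bags: B1 = {b, c, f}  B2 = {a, c, f}  B3 = {a, c, e}  B4 = {a, d, e}
Tree: B1–B2, B2–B3, B3–B4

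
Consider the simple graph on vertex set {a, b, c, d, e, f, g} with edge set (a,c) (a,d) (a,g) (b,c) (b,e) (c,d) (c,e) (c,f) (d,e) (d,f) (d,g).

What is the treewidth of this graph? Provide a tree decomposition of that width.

Every bag has size at most 3, so the width is 3 − 1 = 2 and tw(G) ≤ 2. Conversely, {a, d, g} is a clique of size 3, and the vertices of any clique must share a bag in every tree decomposition; so some bag has ≥ 3 vertices and tw(G) ≥ 2. Therefore the treewidth is 2.

Treewidth 2.
One such decomposition:
Bags: B1 = {c, d, e}  B2 = {a, c, d}  B3 = {b, c, e}  B4 = {c, d, f}  B5 = {a, d, g}
Tree: B1–B2, B1–B3, B2–B4, B2–B5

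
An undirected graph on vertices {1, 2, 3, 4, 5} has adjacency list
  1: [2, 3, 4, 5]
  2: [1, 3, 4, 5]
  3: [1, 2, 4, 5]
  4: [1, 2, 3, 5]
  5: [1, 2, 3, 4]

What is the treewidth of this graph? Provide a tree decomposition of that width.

Treewidth 4.
Bags: B1 = {1, 2, 3, 4, 5}
Tree: (single bag)

With just one bag of size 5, the width is 5 − 1 = 4, so tw(G) ≤ 4. Conversely, {1, 2, 3, 4, 5} is a clique of size 5, and the vertices of any clique must share a bag in every tree decomposition; so some bag has ≥ 5 vertices and tw(G) ≥ 4. The upper and lower bounds meet at 4, so that is the treewidth.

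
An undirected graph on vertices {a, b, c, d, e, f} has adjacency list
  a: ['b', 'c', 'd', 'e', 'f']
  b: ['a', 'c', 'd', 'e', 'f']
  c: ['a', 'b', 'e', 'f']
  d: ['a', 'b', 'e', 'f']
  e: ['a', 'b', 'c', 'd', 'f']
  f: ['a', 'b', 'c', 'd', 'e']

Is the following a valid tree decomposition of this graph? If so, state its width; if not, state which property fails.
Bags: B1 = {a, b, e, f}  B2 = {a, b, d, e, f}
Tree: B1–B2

No — vertex c appears in no bag.

A tree decomposition must satisfy three properties: every vertex lies in some bag; for every edge, both endpoints lie together in some bag; and for every vertex, the bags containing it form a connected subtree. Here vertex c appears in no bag, so the decomposition is invalid.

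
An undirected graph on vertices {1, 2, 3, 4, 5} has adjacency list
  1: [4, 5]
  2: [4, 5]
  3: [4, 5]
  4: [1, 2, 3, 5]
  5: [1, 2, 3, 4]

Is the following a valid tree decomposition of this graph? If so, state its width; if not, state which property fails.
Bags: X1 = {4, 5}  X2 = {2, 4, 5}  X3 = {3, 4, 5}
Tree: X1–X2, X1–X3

A tree decomposition must satisfy three properties: every vertex lies in some bag; for every edge, both endpoints lie together in some bag; and for every vertex, the bags containing it form a connected subtree. Here vertex 1 appears in no bag, so the decomposition is invalid.

No — vertex 1 appears in no bag.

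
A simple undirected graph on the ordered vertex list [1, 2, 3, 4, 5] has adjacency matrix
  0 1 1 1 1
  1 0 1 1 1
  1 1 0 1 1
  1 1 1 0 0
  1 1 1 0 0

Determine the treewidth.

A width-3 tree decomposition is:
Bags: B1 = {1, 2, 3, 4}  B2 = {1, 2, 3, 5}
Tree: B1–B2
Every bag has size at most 4, so the width is 4 − 1 = 3 and tw(G) ≤ 3. Conversely, {1, 2, 3, 4} is a clique of size 4, and the vertices of any clique must share a bag in every tree decomposition; so some bag has ≥ 4 vertices and tw(G) ≥ 3. Therefore the treewidth is 3.

3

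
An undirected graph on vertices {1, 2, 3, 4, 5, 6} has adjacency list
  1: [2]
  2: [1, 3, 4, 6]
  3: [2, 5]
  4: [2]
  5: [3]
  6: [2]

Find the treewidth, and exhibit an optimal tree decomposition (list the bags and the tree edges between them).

Treewidth 1.
Bags: B1 = {2, 3}  B2 = {2, 4}  B3 = {3, 5}  B4 = {2, 6}  B5 = {1, 2}
Tree: B1–B2, B1–B3, B2–B4, B2–B5

Each bag holds 2 vertices, so the decomposition has width 1, which upper-bounds the treewidth. Since G has at least one edge (e.g. 2–3), it is not an edgeless graph, so tw(G) ≥ 1. Hence tw(G) = 1 exactly.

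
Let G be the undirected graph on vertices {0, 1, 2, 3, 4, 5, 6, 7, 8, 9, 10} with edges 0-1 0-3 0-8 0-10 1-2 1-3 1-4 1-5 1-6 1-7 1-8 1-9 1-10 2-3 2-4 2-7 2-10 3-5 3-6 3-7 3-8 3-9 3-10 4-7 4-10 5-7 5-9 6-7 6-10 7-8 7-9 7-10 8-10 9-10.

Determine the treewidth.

A width-4 tree decomposition is:
Bags: B1 = {1, 3, 6, 7, 10}  B2 = {1, 3, 7, 9, 10}  B3 = {1, 2, 3, 7, 10}  B4 = {1, 3, 7, 8, 10}  B5 = {0, 1, 3, 8, 10}  B6 = {1, 3, 5, 7, 9}  B7 = {1, 2, 4, 7, 10}
Tree: B1–B2, B2–B3, B3–B4, B4–B5, B2–B6, B3–B7
Every bag has size at most 5, so the width is 5 − 1 = 4 and tw(G) ≤ 4. For the lower bound, the 5 vertices {0, 1, 3, 8, 10} are pairwise adjacent, and any tree decomposition puts a clique entirely inside one bag — forcing width ≥ 4. Combining the bounds, tw(G) = 4.

4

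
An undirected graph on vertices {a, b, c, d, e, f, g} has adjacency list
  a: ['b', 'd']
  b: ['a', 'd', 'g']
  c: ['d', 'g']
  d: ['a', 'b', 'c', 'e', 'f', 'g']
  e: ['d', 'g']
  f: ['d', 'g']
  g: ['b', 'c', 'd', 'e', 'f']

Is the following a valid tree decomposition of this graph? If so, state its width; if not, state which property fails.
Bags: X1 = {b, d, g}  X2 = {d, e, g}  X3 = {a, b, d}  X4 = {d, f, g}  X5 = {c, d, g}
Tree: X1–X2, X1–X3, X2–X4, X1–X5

Every vertex of G appears in some bag (union = {a, b, c, d, e, f, g}); every edge is covered by a bag; and for each vertex v the set of bags containing v is connected in the bag tree. The decomposition is therefore valid. The largest bag has 3 vertices, so the width is 2.

Yes; width 2.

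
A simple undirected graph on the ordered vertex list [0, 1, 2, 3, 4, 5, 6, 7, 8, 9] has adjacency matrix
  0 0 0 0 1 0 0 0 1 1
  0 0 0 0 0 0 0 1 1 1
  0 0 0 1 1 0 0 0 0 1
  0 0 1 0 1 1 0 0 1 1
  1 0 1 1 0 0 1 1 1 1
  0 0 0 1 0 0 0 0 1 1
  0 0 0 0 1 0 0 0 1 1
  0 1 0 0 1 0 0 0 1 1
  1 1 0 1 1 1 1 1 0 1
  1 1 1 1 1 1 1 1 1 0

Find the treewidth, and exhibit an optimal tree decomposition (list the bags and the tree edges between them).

Each bag holds 4 vertices, so the decomposition has width 3, which upper-bounds the treewidth. Conversely, {1, 7, 8, 9} is a clique of size 4, and the vertices of any clique must share a bag in every tree decomposition; so some bag has ≥ 4 vertices and tw(G) ≥ 3. Combining the bounds, tw(G) = 3.

Treewidth 3.
One optimal decomposition is:
Bags: B1 = {4, 6, 8, 9}  B2 = {3, 4, 8, 9}  B3 = {2, 3, 4, 9}  B4 = {4, 7, 8, 9}  B5 = {0, 4, 8, 9}  B6 = {1, 7, 8, 9}  B7 = {3, 5, 8, 9}
Tree: B1–B2, B2–B3, B2–B4, B2–B5, B4–B6, B2–B7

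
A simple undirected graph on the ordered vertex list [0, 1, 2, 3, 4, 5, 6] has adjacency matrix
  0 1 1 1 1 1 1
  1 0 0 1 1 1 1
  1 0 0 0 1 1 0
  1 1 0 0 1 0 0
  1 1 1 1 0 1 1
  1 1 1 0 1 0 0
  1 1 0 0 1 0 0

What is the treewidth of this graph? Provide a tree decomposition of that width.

Treewidth 3.
Bags: B1 = {0, 1, 3, 4}  B2 = {0, 1, 4, 5}  B3 = {0, 1, 4, 6}  B4 = {0, 2, 4, 5}
Tree: B1–B2, B1–B3, B2–B4

The largest bag has 4 vertices, giving width 3; this decomposition certifies tw(G) ≤ 3. On the other hand G contains the 4-clique {0, 1, 3, 4}. A clique must lie in a single bag of any decomposition, so no decomposition can have width below 3. The upper and lower bounds meet at 3, so that is the treewidth.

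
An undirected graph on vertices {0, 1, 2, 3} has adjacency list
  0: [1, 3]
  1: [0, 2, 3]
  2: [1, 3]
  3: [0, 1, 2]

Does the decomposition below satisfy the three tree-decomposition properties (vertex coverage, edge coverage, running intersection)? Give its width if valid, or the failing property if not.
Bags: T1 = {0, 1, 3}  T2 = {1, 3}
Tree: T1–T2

No — vertex 2 appears in no bag.

A tree decomposition must satisfy three properties: every vertex lies in some bag; for every edge, both endpoints lie together in some bag; and for every vertex, the bags containing it form a connected subtree. Here vertex 2 appears in no bag, so the decomposition is invalid.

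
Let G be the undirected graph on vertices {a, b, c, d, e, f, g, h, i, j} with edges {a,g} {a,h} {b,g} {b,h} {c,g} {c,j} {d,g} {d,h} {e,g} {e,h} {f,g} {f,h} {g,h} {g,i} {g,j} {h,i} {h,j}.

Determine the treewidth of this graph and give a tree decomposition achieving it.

The largest bag has 3 vertices, giving width 2; this decomposition certifies tw(G) ≤ 2. On the other hand G contains the 3-clique {d, g, h}. A clique must lie in a single bag of any decomposition, so no decomposition can have width below 2. Hence tw(G) = 2 exactly.

Treewidth 2.
Bags: B1 = {a, g, h}  B2 = {d, g, h}  B3 = {g, h, i}  B4 = {b, g, h}  B5 = {f, g, h}  B6 = {g, h, j}  B7 = {c, g, j}  B8 = {e, g, h}
Tree: B1–B2, B2–B3, B2–B4, B4–B5, B2–B6, B6–B7, B2–B8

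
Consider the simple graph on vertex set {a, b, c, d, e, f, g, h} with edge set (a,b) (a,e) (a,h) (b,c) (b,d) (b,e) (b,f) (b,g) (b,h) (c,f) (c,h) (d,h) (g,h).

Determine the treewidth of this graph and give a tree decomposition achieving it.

The largest bag has 3 vertices, giving width 2; this decomposition certifies tw(G) ≤ 2. Conversely, {a, b, e} is a clique of size 3, and the vertices of any clique must share a bag in every tree decomposition; so some bag has ≥ 3 vertices and tw(G) ≥ 2. Therefore the treewidth is 2.

Treewidth 2.
Bags: B1 = {a, b, e}  B2 = {a, b, h}  B3 = {b, d, h}  B4 = {b, c, h}  B5 = {b, c, f}  B6 = {b, g, h}
Tree: B1–B2, B2–B3, B3–B4, B4–B5, B2–B6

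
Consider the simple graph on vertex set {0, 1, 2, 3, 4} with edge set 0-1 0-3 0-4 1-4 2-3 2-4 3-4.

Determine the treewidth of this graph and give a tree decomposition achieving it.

Each bag holds 3 vertices, so the decomposition has width 2, which upper-bounds the treewidth. For the lower bound, the 3 vertices {0, 1, 4} are pairwise adjacent, and any tree decomposition puts a clique entirely inside one bag — forcing width ≥ 2. Therefore the treewidth is 2.

Treewidth 2.
Bags: B1 = {0, 3, 4}  B2 = {2, 3, 4}  B3 = {0, 1, 4}
Tree: B1–B2, B1–B3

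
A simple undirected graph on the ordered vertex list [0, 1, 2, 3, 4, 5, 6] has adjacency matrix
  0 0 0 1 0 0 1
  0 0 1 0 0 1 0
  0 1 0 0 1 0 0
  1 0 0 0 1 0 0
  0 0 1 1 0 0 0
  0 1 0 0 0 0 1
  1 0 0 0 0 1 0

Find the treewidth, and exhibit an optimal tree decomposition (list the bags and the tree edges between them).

Treewidth 2.
One optimal decomposition is:
Bags: B1 = {2, 3, 4}  B2 = {1, 2, 3}  B3 = {1, 3, 5}  B4 = {3, 5, 6}  B5 = {0, 3, 6}
Tree: B1–B2, B2–B3, B3–B4, B4–B5

Every bag has size at most 3, so the width is 3 − 1 = 2 and tw(G) ≤ 2. For the lower bound, G contains the cycle 3–4–2–1–5–6–0–3, so G is not a forest; only forests have treewidth ≤ 1, hence tw(G) ≥ 2. The upper and lower bounds meet at 2, so that is the treewidth.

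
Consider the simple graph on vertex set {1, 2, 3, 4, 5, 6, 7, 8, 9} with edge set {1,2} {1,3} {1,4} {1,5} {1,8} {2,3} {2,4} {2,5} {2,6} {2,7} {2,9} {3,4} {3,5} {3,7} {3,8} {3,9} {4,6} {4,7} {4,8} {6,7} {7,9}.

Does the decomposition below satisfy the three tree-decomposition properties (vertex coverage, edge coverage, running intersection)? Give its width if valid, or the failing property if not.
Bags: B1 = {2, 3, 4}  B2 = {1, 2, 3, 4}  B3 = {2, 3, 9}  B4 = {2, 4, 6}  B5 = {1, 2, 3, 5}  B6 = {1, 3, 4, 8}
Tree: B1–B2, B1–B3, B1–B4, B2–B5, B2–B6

No — vertex 7 appears in no bag.

A tree decomposition must satisfy three properties: every vertex lies in some bag; for every edge, both endpoints lie together in some bag; and for every vertex, the bags containing it form a connected subtree. Here vertex 7 appears in no bag, so the decomposition is invalid.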